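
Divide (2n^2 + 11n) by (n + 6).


(2n^2 + 11n) / (n + 6)
Step 1: 2n * (n + 6) = 2n^2 + 12n; subtract.
Step 2: -1 * (n + 6) = -n - 6; subtract.
Quotient: 2n - 1, Remainder: 6


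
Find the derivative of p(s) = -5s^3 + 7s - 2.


Apply the power rule term by term:
  d/ds(-5s^3) = -15s^2
  d/ds(7s) = 7
  d/ds(-2) = 0
p'(s) = -15s^2 + 7


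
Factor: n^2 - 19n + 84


Roots satisfy r1 + r2 = -b/a = 19 and r1*r2 = c/a = 84.
So r1 = 7, r2 = 12.
n^2 - 19n + 84 = (n - r1)(n - r2) = (n - 7)(n - 12)


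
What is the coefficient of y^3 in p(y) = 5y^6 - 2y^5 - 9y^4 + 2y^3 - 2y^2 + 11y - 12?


Read off the coefficient of y^3: 2


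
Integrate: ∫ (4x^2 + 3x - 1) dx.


Reverse power rule on each term:
  ∫ 4x^2 dx = (4/3)x^3
  ∫ 3x dx = (3/2)x^2
  ∫ -1 dx = -x
F(x) = (4/3)x^3 + (3/2)x^2 - x + C


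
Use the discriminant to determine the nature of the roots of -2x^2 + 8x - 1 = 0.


D = b^2 - 4ac = (8)^2 - 4(-2)(-1) = 64 - 8 = 56
Since D > 0: two distinct irrational roots


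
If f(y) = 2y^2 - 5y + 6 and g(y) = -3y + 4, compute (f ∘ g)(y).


Substitute g(y) into f:
f(g(y)) = 2*(-3y + 4)^2 + (-5)*(-3y + 4) + 6
(-3y + 4)^2 = 9y^2 - 24y + 16
Expand and combine: 18y^2 - 33y + 18


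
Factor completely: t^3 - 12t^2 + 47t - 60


Try integer roots (divisors of -60). t=4: p(4)=0.
Divide out (t - 4): quotient is t^2 - 8t + 15.
Factor the quadratic: (t - 3)(t - 5)
Result: (t - 4)(t - 3)(t - 5)


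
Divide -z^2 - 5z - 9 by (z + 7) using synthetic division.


Synthetic division with c = -7. Coefficients: -1, -5, -9
Bring down -1.
  -1 * -7 = 7; 7 - 5 = 2
  2 * -7 = -14; -14 - 9 = -23
Quotient: -z + 2, Remainder: -23


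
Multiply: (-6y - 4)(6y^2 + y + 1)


Distribute each term of the first polynomial:
  (-6y)(6y^2 + y + 1) = -36y^3 - 6y^2 - 6y
  (-4)(6y^2 + y + 1) = -24y^2 - 4y - 4
Sum: -36y^3 - 30y^2 - 10y - 4


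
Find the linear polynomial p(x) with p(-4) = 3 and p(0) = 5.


p(x) = mx + b. Using p(-4)=3, p(0)=5:
m = (3 - 5)/(-4) = -2/-4 = 1/2
b = 3 - m*(-4) = 3 + 2 = 5
p(x) = (1/2)x + 5


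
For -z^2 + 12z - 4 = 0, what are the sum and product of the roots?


For az^2+bz+c=0: sum = -b/a, product = c/a.
a=-1, b=12, c=-4
Sum = -(12)/-1 = 12
Product = (-4)/-1 = 4


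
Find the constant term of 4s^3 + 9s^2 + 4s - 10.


Read off the constant term: -10


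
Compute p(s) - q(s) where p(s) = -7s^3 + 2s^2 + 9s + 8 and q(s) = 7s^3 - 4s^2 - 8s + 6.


Distribute the minus sign:
  (-7s^3 + 2s^2 + 9s + 8)
- (7s^3 - 4s^2 - 8s + 6)
Negate second polynomial: -7s^3 + 4s^2 + 8s - 6
Add: -14s^3 + 6s^2 + 17s + 2


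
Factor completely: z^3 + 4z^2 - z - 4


Try integer roots (divisors of -4). z=-4: p(-4)=0.
Divide out (z + 4): quotient is z^2 - 1.
Factor the quadratic: (z + 1)(z - 1)
Result: (z + 4)(z + 1)(z - 1)


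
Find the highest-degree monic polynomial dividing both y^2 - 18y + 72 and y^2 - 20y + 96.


Factor each:
  y^2 - 18y + 72 = (y - 12)(y - 6)
  y^2 - 20y + 96 = (y - 12)(y - 8)
Common monic factor: y - 12


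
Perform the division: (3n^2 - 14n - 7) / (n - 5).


(3n^2 - 14n - 7) / (n - 5)
Step 1: 3n * (n - 5) = 3n^2 - 15n; subtract.
Step 2: 1 * (n - 5) = n - 5; subtract.
Quotient: 3n + 1, Remainder: -2


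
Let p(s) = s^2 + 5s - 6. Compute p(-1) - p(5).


p(-1) = -10
p(5) = 44
p(-1) - p(5) = -10 - 44 = -54


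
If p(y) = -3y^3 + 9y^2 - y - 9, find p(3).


Using direct substitution:
  -3 * (3)^3 = -81
  9 * (3)^2 = 81
  -1 * (3)^1 = -3
  constant: -9
Sum = -81 + 81 - 3 - 9 = -12


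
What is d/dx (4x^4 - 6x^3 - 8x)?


Apply the power rule term by term:
  d/dx(4x^4) = 16x^3
  d/dx(-6x^3) = -18x^2
  d/dx(-8x) = -8
p'(x) = 16x^3 - 18x^2 - 8


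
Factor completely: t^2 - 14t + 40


Roots satisfy r1 + r2 = -b/a = 14 and r1*r2 = c/a = 40.
So r1 = 10, r2 = 4.
t^2 - 14t + 40 = (t - r1)(t - r2) = (t - 10)(t - 4)


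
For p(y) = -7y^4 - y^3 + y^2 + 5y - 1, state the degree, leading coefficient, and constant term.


Highest power of y is 4, with coefficient -7. Constant term is -1.
Degree = 4, leading coefficient = -7, constant term = -1


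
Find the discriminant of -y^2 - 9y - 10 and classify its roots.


D = b^2 - 4ac = (-9)^2 - 4(-1)(-10) = 81 - 40 = 41
Since D > 0: two distinct irrational roots


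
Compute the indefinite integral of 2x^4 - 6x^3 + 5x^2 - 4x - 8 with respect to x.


Reverse power rule on each term:
  ∫ 2x^4 dx = (2/5)x^5
  ∫ -6x^3 dx = -(3/2)x^4
  ∫ 5x^2 dx = (5/3)x^3
  ∫ -4x dx = -2x^2
  ∫ -8 dx = -8x
F(x) = (2/5)x^5 - (3/2)x^4 + (5/3)x^3 - 2x^2 - 8x + C


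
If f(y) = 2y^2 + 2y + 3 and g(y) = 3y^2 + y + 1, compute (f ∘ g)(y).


Substitute g(y) into f:
f(g(y)) = 2*(3y^2 + y + 1)^2 + 2*(3y^2 + y + 1) + 3
(3y^2 + y + 1)^2 = 9y^4 + 6y^3 + 7y^2 + 2y + 1
Expand and combine: 18y^4 + 12y^3 + 20y^2 + 6y + 7


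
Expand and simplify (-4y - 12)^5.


Expand (-4y - 12)^5 by repeated multiplication:
  (-4y - 12)^2 = 16y^2 + 96y + 144
  (-4y - 12)^3 = -64y^3 - 576y^2 - 1728y - 1728
  (-4y - 12)^4 = 256y^4 + 3072y^3 + 13824y^2 + 27648y + 20736
= -1024y^5 - 15360y^4 - 92160y^3 - 276480y^2 - 414720y - 248832


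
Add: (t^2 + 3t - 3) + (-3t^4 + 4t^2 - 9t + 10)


Align terms by degree and add:
  t^2 + 3t - 3
  -3t^4 + 4t^2 - 9t + 10
= -3t^4 + 5t^2 - 6t + 7


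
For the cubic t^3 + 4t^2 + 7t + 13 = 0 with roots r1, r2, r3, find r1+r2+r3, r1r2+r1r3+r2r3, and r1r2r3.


Monic cubic t^3+bt^2+ct+d=0: sum=-b, pairwise sum=c, product=-d.
b=4, c=7, d=13
r1+r2+r3 = -4
r1r2+r1r3+r2r3 = 7
r1r2r3 = -13


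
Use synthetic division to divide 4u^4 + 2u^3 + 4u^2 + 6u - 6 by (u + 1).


Synthetic division with c = -1. Coefficients: 4, 2, 4, 6, -6
Bring down 4.
  4 * -1 = -4; -4 + 2 = -2
  -2 * -1 = 2; 2 + 4 = 6
  6 * -1 = -6; -6 + 6 = 0
  0 * -1 = 0; 0 - 6 = -6
Quotient: 4u^3 - 2u^2 + 6u, Remainder: -6


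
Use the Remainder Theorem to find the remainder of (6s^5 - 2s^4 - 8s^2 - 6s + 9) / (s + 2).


By the Remainder Theorem, the remainder equals p(-2):
  6*(-2)^5 = -192
  -2*(-2)^4 = -32
  0*(-2)^3 = 0
  -8*(-2)^2 = -32
  -6*(-2)^1 = 12
  constant: 9
Sum: -192 - 32 + 0 - 32 + 12 + 9 = -235


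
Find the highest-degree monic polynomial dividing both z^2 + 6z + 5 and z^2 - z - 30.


Factor each:
  z^2 + 6z + 5 = (z + 5)(z + 1)
  z^2 - z - 30 = (z + 5)(z - 6)
Common monic factor: z + 5


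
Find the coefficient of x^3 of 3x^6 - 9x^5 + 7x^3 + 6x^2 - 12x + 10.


Read off the coefficient of x^3: 7


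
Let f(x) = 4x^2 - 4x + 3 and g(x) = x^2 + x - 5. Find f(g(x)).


Substitute g(x) into f:
f(g(x)) = 4*(x^2 + x - 5)^2 + (-4)*(x^2 + x - 5) + 3
(x^2 + x - 5)^2 = x^4 + 2x^3 - 9x^2 - 10x + 25
Expand and combine: 4x^4 + 8x^3 - 40x^2 - 44x + 123


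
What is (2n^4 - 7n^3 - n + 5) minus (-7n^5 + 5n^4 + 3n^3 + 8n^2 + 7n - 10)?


Distribute the minus sign:
  (2n^4 - 7n^3 - n + 5)
- (-7n^5 + 5n^4 + 3n^3 + 8n^2 + 7n - 10)
Negate second polynomial: 7n^5 - 5n^4 - 3n^3 - 8n^2 - 7n + 10
Add: 7n^5 - 3n^4 - 10n^3 - 8n^2 - 8n + 15


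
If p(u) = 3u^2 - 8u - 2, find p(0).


Using direct substitution:
  3 * (0)^2 = 0
  -8 * (0)^1 = 0
  constant: -2
Sum = 0 + 0 - 2 = -2


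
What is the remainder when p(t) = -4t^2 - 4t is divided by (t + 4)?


By the Remainder Theorem, the remainder equals p(-4):
  -4*(-4)^2 = -64
  -4*(-4)^1 = 16
  constant: 0
Sum: -64 + 16 + 0 = -48


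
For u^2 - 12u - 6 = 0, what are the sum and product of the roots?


For au^2+bu+c=0: sum = -b/a, product = c/a.
a=1, b=-12, c=-6
Sum = -(-12)/1 = 12
Product = (-6)/1 = -6


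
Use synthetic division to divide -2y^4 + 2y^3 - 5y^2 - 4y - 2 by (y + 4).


Synthetic division with c = -4. Coefficients: -2, 2, -5, -4, -2
Bring down -2.
  -2 * -4 = 8; 8 + 2 = 10
  10 * -4 = -40; -40 - 5 = -45
  -45 * -4 = 180; 180 - 4 = 176
  176 * -4 = -704; -704 - 2 = -706
Quotient: -2y^3 + 10y^2 - 45y + 176, Remainder: -706


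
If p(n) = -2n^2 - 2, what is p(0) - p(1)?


p(0) = -2
p(1) = -4
p(0) - p(1) = -2 + 4 = 2


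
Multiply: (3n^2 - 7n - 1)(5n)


Distribute each term of the first polynomial:
  (3n^2)(5n) = 15n^3
  (-7n)(5n) = -35n^2
  (-1)(5n) = -5n
Sum: 15n^3 - 35n^2 - 5n


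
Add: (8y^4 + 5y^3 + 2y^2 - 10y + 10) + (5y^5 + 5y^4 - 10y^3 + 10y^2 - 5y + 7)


Align terms by degree and add:
  8y^4 + 5y^3 + 2y^2 - 10y + 10
+ 5y^5 + 5y^4 - 10y^3 + 10y^2 - 5y + 7
= 5y^5 + 13y^4 - 5y^3 + 12y^2 - 15y + 17


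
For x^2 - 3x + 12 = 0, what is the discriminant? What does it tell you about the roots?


D = b^2 - 4ac = (-3)^2 - 4(1)(12) = 9 - 48 = -39
Since D < 0: two complex conjugate roots (no real roots)


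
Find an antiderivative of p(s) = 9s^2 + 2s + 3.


Reverse power rule on each term:
  ∫ 9s^2 ds = 3s^3
  ∫ 2s ds = s^2
  ∫ 3 ds = 3s
F(s) = 3s^3 + s^2 + 3s + C


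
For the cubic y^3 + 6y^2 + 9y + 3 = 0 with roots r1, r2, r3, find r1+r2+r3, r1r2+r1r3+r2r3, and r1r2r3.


Monic cubic y^3+by^2+cy+d=0: sum=-b, pairwise sum=c, product=-d.
b=6, c=9, d=3
r1+r2+r3 = -6
r1r2+r1r3+r2r3 = 9
r1r2r3 = -3


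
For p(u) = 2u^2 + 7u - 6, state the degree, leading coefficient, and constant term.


Highest power of u is 2, with coefficient 2. Constant term is -6.
Degree = 2, leading coefficient = 2, constant term = -6


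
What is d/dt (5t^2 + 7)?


Apply the power rule term by term:
  d/dt(5t^2) = 10t
  d/dt(7) = 0
p'(t) = 10t


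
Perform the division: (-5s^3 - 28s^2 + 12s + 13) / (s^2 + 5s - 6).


(-5s^3 - 28s^2 + 12s + 13) / (s^2 + 5s - 6)
Step 1: -5s * (s^2 + 5s - 6) = -5s^3 - 25s^2 + 30s; subtract.
Step 2: -3 * (s^2 + 5s - 6) = -3s^2 - 15s + 18; subtract.
Quotient: -5s - 3, Remainder: -3s - 5


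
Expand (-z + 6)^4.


Expand (-z + 6)^4 by repeated multiplication:
  (-z + 6)^2 = z^2 - 12z + 36
  (-z + 6)^3 = -z^3 + 18z^2 - 108z + 216
= z^4 - 24z^3 + 216z^2 - 864z + 1296


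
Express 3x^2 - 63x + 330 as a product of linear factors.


Roots satisfy r1 + r2 = -b/a = 21 and r1*r2 = c/a = 110.
So r1 = 11, r2 = 10.
3x^2 - 63x + 330 = 3(x - r1)(x - r2) = 3(x - 11)(x - 10)


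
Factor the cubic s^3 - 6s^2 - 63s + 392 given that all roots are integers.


Try integer roots (divisors of 392). s=-8: p(-8)=0.
Divide out (s + 8): quotient is s^2 - 14s + 49.
Factor the quadratic: (s - 7)(s - 7)
Result: (s + 8)(s - 7)(s - 7)


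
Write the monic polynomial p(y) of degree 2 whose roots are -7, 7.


p(y) = (y + 7)(y - 7)
Expand: y^2 - 49


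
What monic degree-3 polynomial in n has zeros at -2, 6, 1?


p(n) = (n + 2)(n - 6)(n - 1)
Expand: n^3 - 5n^2 - 8n + 12


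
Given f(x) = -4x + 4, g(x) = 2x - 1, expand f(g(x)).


Substitute g(x) into f:
f(g(x)) = -4*(2x - 1) + 4
Expand and combine: -8x + 8


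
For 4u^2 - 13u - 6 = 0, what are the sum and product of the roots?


For au^2+bu+c=0: sum = -b/a, product = c/a.
a=4, b=-13, c=-6
Sum = -(-13)/4 = 13/4
Product = (-6)/4 = -3/2


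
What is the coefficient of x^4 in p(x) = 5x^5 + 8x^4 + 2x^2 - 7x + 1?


Read off the coefficient of x^4: 8


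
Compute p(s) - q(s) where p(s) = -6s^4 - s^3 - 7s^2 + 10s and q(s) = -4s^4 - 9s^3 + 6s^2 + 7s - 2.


Distribute the minus sign:
  (-6s^4 - s^3 - 7s^2 + 10s)
- (-4s^4 - 9s^3 + 6s^2 + 7s - 2)
Negate second polynomial: 4s^4 + 9s^3 - 6s^2 - 7s + 2
Add: -2s^4 + 8s^3 - 13s^2 + 3s + 2


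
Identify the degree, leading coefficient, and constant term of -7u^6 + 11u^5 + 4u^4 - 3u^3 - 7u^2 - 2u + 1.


Highest power of u is 6, with coefficient -7. Constant term is 1.
Degree = 6, leading coefficient = -7, constant term = 1


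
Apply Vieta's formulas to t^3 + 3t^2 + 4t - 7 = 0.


Monic cubic t^3+bt^2+ct+d=0: sum=-b, pairwise sum=c, product=-d.
b=3, c=4, d=-7
r1+r2+r3 = -3
r1r2+r1r3+r2r3 = 4
r1r2r3 = 7


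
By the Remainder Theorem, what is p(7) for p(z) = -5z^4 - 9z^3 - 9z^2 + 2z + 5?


By the Remainder Theorem, the remainder equals p(7):
  -5*(7)^4 = -12005
  -9*(7)^3 = -3087
  -9*(7)^2 = -441
  2*(7)^1 = 14
  constant: 5
Sum: -12005 - 3087 - 441 + 14 + 5 = -15514


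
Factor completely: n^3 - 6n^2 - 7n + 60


Try integer roots (divisors of 60). n=-3: p(-3)=0.
Divide out (n + 3): quotient is n^2 - 9n + 20.
Factor the quadratic: (n - 5)(n - 4)
Result: (n + 3)(n - 5)(n - 4)


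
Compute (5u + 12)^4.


Expand (5u + 12)^4 by repeated multiplication:
  (5u + 12)^2 = 25u^2 + 120u + 144
  (5u + 12)^3 = 125u^3 + 900u^2 + 2160u + 1728
= 625u^4 + 6000u^3 + 21600u^2 + 34560u + 20736


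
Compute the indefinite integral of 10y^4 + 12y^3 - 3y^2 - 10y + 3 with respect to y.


Reverse power rule on each term:
  ∫ 10y^4 dy = 2y^5
  ∫ 12y^3 dy = 3y^4
  ∫ -3y^2 dy = -y^3
  ∫ -10y dy = -5y^2
  ∫ 3 dy = 3y
F(y) = 2y^5 + 3y^4 - y^3 - 5y^2 + 3y + C


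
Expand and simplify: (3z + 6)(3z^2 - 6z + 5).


Distribute each term of the first polynomial:
  (3z)(3z^2 - 6z + 5) = 9z^3 - 18z^2 + 15z
  (6)(3z^2 - 6z + 5) = 18z^2 - 36z + 30
Sum: 9z^3 - 21z + 30


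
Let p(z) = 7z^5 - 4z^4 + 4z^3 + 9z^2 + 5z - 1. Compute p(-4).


Using direct substitution:
  7 * (-4)^5 = -7168
  -4 * (-4)^4 = -1024
  4 * (-4)^3 = -256
  9 * (-4)^2 = 144
  5 * (-4)^1 = -20
  constant: -1
Sum = -7168 - 1024 - 256 + 144 - 20 - 1 = -8325


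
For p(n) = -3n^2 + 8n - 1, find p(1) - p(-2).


p(1) = 4
p(-2) = -29
p(1) - p(-2) = 4 + 29 = 33


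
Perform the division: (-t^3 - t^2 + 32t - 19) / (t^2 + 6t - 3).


(-t^3 - t^2 + 32t - 19) / (t^2 + 6t - 3)
Step 1: -t * (t^2 + 6t - 3) = -t^3 - 6t^2 + 3t; subtract.
Step 2: 5 * (t^2 + 6t - 3) = 5t^2 + 30t - 15; subtract.
Quotient: -t + 5, Remainder: -t - 4


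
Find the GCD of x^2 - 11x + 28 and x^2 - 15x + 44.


Factor each:
  x^2 - 11x + 28 = (x - 4)(x - 7)
  x^2 - 15x + 44 = (x - 4)(x - 11)
Common monic factor: x - 4


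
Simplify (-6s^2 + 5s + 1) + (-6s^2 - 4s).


Align terms by degree and add:
  -6s^2 + 5s + 1
  -6s^2 - 4s
= -12s^2 + s + 1


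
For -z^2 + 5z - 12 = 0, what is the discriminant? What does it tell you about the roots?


D = b^2 - 4ac = (5)^2 - 4(-1)(-12) = 25 - 48 = -23
Since D < 0: two complex conjugate roots (no real roots)


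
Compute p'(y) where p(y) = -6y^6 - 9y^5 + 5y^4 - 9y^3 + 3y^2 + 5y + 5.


Apply the power rule term by term:
  d/dy(-6y^6) = -36y^5
  d/dy(-9y^5) = -45y^4
  d/dy(5y^4) = 20y^3
  d/dy(-9y^3) = -27y^2
  d/dy(3y^2) = 6y
  d/dy(5y) = 5
  d/dy(5) = 0
p'(y) = -36y^5 - 45y^4 + 20y^3 - 27y^2 + 6y + 5


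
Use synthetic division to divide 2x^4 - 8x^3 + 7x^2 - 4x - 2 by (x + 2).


Synthetic division with c = -2. Coefficients: 2, -8, 7, -4, -2
Bring down 2.
  2 * -2 = -4; -4 - 8 = -12
  -12 * -2 = 24; 24 + 7 = 31
  31 * -2 = -62; -62 - 4 = -66
  -66 * -2 = 132; 132 - 2 = 130
Quotient: 2x^3 - 12x^2 + 31x - 66, Remainder: 130


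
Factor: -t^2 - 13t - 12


Roots satisfy r1 + r2 = -b/a = -13 and r1*r2 = c/a = 12.
So r1 = -12, r2 = -1.
-t^2 - 13t - 12 = -(t - r1)(t - r2) = -(t + 12)(t + 1)


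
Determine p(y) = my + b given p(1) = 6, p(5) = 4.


p(y) = my + b. Using p(1)=6, p(5)=4:
m = (6 - 4)/(1 - 5) = 2/-4 = -1/2
b = 6 - m*(1) = 6 + 1/2 = 13/2
p(y) = -(1/2)y + (13/2)


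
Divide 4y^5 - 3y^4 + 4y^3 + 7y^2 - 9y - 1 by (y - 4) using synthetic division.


Synthetic division with c = 4. Coefficients: 4, -3, 4, 7, -9, -1
Bring down 4.
  4 * 4 = 16; 16 - 3 = 13
  13 * 4 = 52; 52 + 4 = 56
  56 * 4 = 224; 224 + 7 = 231
  231 * 4 = 924; 924 - 9 = 915
  915 * 4 = 3660; 3660 - 1 = 3659
Quotient: 4y^4 + 13y^3 + 56y^2 + 231y + 915, Remainder: 3659


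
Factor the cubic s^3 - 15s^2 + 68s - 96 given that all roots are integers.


Try integer roots (divisors of -96). s=4: p(4)=0.
Divide out (s - 4): quotient is s^2 - 11s + 24.
Factor the quadratic: (s - 3)(s - 8)
Result: (s - 4)(s - 3)(s - 8)


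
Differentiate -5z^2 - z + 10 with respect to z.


Apply the power rule term by term:
  d/dz(-5z^2) = -10z
  d/dz(-z) = -1
  d/dz(10) = 0
p'(z) = -10z - 1


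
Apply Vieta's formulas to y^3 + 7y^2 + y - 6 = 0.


Monic cubic y^3+by^2+cy+d=0: sum=-b, pairwise sum=c, product=-d.
b=7, c=1, d=-6
r1+r2+r3 = -7
r1r2+r1r3+r2r3 = 1
r1r2r3 = 6


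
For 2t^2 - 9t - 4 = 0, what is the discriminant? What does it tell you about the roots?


D = b^2 - 4ac = (-9)^2 - 4(2)(-4) = 81 + 32 = 113
Since D > 0: two distinct irrational roots


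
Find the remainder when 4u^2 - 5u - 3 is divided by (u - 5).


By the Remainder Theorem, the remainder equals p(5):
  4*(5)^2 = 100
  -5*(5)^1 = -25
  constant: -3
Sum: 100 - 25 - 3 = 72


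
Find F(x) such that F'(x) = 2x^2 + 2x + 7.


Reverse power rule on each term:
  ∫ 2x^2 dx = (2/3)x^3
  ∫ 2x dx = x^2
  ∫ 7 dx = 7x
F(x) = (2/3)x^3 + x^2 + 7x + C


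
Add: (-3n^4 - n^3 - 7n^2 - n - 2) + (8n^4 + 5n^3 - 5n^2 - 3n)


Align terms by degree and add:
  -3n^4 - n^3 - 7n^2 - n - 2
+ 8n^4 + 5n^3 - 5n^2 - 3n
= 5n^4 + 4n^3 - 12n^2 - 4n - 2


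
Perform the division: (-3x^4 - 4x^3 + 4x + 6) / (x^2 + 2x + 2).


(-3x^4 - 4x^3 + 4x + 6) / (x^2 + 2x + 2)
Step 1: -3x^2 * (x^2 + 2x + 2) = -3x^4 - 6x^3 - 6x^2; subtract.
Step 2: 2x * (x^2 + 2x + 2) = 2x^3 + 4x^2 + 4x; subtract.
Step 3: 2 * (x^2 + 2x + 2) = 2x^2 + 4x + 4; subtract.
Quotient: -3x^2 + 2x + 2, Remainder: -4x + 2


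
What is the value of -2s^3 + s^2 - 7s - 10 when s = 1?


Using direct substitution:
  -2 * (1)^3 = -2
  1 * (1)^2 = 1
  -7 * (1)^1 = -7
  constant: -10
Sum = -2 + 1 - 7 - 10 = -18


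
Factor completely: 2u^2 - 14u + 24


Roots satisfy r1 + r2 = -b/a = 7 and r1*r2 = c/a = 12.
So r1 = 4, r2 = 3.
2u^2 - 14u + 24 = 2(u - r1)(u - r2) = 2(u - 4)(u - 3)


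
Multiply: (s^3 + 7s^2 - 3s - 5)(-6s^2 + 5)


Distribute each term of the first polynomial:
  (s^3)(-6s^2 + 5) = -6s^5 + 5s^3
  (7s^2)(-6s^2 + 5) = -42s^4 + 35s^2
  (-3s)(-6s^2 + 5) = 18s^3 - 15s
  (-5)(-6s^2 + 5) = 30s^2 - 25
Sum: -6s^5 - 42s^4 + 23s^3 + 65s^2 - 15s - 25


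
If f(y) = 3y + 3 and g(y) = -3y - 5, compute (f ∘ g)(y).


Substitute g(y) into f:
f(g(y)) = 3*(-3y - 5) + 3
Expand and combine: -9y - 12


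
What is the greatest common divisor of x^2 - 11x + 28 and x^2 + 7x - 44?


Factor each:
  x^2 - 11x + 28 = (x - 4)(x - 7)
  x^2 + 7x - 44 = (x - 4)(x + 11)
Common monic factor: x - 4


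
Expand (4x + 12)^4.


Expand (4x + 12)^4 by repeated multiplication:
  (4x + 12)^2 = 16x^2 + 96x + 144
  (4x + 12)^3 = 64x^3 + 576x^2 + 1728x + 1728
= 256x^4 + 3072x^3 + 13824x^2 + 27648x + 20736


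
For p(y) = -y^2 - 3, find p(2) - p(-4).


p(2) = -7
p(-4) = -19
p(2) - p(-4) = -7 + 19 = 12


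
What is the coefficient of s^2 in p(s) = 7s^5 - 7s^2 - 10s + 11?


Read off the coefficient of s^2: -7


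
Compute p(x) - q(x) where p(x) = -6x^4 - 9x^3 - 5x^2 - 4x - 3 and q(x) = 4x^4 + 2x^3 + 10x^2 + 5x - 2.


Distribute the minus sign:
  (-6x^4 - 9x^3 - 5x^2 - 4x - 3)
- (4x^4 + 2x^3 + 10x^2 + 5x - 2)
Negate second polynomial: -4x^4 - 2x^3 - 10x^2 - 5x + 2
Add: -10x^4 - 11x^3 - 15x^2 - 9x - 1


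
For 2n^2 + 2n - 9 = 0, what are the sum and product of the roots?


For an^2+bn+c=0: sum = -b/a, product = c/a.
a=2, b=2, c=-9
Sum = -(2)/2 = -1
Product = (-9)/2 = -9/2


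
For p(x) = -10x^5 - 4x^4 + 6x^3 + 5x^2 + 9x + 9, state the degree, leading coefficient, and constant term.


Highest power of x is 5, with coefficient -10. Constant term is 9.
Degree = 5, leading coefficient = -10, constant term = 9


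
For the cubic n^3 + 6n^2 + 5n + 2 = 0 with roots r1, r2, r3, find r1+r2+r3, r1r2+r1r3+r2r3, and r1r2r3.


Monic cubic n^3+bn^2+cn+d=0: sum=-b, pairwise sum=c, product=-d.
b=6, c=5, d=2
r1+r2+r3 = -6
r1r2+r1r3+r2r3 = 5
r1r2r3 = -2


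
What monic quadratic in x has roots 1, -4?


p(x) = (x - 1)(x + 4)
Expand: x^2 + 3x - 4


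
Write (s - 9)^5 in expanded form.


Expand (s - 9)^5 by repeated multiplication:
  (s - 9)^2 = s^2 - 18s + 81
  (s - 9)^3 = s^3 - 27s^2 + 243s - 729
  (s - 9)^4 = s^4 - 36s^3 + 486s^2 - 2916s + 6561
= s^5 - 45s^4 + 810s^3 - 7290s^2 + 32805s - 59049


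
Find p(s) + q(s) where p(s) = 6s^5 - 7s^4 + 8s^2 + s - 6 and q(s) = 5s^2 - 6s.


Align terms by degree and add:
  6s^5 - 7s^4 + 8s^2 + s - 6
+ 5s^2 - 6s
= 6s^5 - 7s^4 + 13s^2 - 5s - 6


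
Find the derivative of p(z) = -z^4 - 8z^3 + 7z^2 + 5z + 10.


Apply the power rule term by term:
  d/dz(-z^4) = -4z^3
  d/dz(-8z^3) = -24z^2
  d/dz(7z^2) = 14z
  d/dz(5z) = 5
  d/dz(10) = 0
p'(z) = -4z^3 - 24z^2 + 14z + 5


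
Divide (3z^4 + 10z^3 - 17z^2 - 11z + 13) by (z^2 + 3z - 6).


(3z^4 + 10z^3 - 17z^2 - 11z + 13) / (z^2 + 3z - 6)
Step 1: 3z^2 * (z^2 + 3z - 6) = 3z^4 + 9z^3 - 18z^2; subtract.
Step 2: z * (z^2 + 3z - 6) = z^3 + 3z^2 - 6z; subtract.
Step 3: -2 * (z^2 + 3z - 6) = -2z^2 - 6z + 12; subtract.
Quotient: 3z^2 + z - 2, Remainder: z + 1


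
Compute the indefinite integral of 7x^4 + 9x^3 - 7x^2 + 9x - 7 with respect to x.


Reverse power rule on each term:
  ∫ 7x^4 dx = (7/5)x^5
  ∫ 9x^3 dx = (9/4)x^4
  ∫ -7x^2 dx = -(7/3)x^3
  ∫ 9x dx = (9/2)x^2
  ∫ -7 dx = -7x
F(x) = (7/5)x^5 + (9/4)x^4 - (7/3)x^3 + (9/2)x^2 - 7x + C


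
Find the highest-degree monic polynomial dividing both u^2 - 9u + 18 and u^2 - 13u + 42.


Factor each:
  u^2 - 9u + 18 = (u - 6)(u - 3)
  u^2 - 13u + 42 = (u - 6)(u - 7)
Common monic factor: u - 6


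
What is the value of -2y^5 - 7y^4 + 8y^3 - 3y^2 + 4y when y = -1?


Using direct substitution:
  -2 * (-1)^5 = 2
  -7 * (-1)^4 = -7
  8 * (-1)^3 = -8
  -3 * (-1)^2 = -3
  4 * (-1)^1 = -4
  constant: 0
Sum = 2 - 7 - 8 - 3 - 4 + 0 = -20


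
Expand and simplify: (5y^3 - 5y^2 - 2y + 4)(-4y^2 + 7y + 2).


Distribute each term of the first polynomial:
  (5y^3)(-4y^2 + 7y + 2) = -20y^5 + 35y^4 + 10y^3
  (-5y^2)(-4y^2 + 7y + 2) = 20y^4 - 35y^3 - 10y^2
  (-2y)(-4y^2 + 7y + 2) = 8y^3 - 14y^2 - 4y
  (4)(-4y^2 + 7y + 2) = -16y^2 + 28y + 8
Sum: -20y^5 + 55y^4 - 17y^3 - 40y^2 + 24y + 8


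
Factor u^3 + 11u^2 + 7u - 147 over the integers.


Try integer roots (divisors of -147). u=-7: p(-7)=0.
Divide out (u + 7): quotient is u^2 + 4u - 21.
Factor the quadratic: (u + 7)(u - 3)
Result: (u + 7)(u + 7)(u - 3)


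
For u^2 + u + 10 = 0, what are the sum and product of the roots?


For au^2+bu+c=0: sum = -b/a, product = c/a.
a=1, b=1, c=10
Sum = -(1)/1 = -1
Product = (10)/1 = 10


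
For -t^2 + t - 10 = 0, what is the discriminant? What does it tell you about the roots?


D = b^2 - 4ac = (1)^2 - 4(-1)(-10) = 1 - 40 = -39
Since D < 0: two complex conjugate roots (no real roots)


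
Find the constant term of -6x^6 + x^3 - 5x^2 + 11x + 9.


Read off the constant term: 9


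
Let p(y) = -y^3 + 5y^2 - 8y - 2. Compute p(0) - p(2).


p(0) = -2
p(2) = -6
p(0) - p(2) = -2 + 6 = 4


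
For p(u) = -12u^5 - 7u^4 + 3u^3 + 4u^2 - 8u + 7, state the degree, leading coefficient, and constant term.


Highest power of u is 5, with coefficient -12. Constant term is 7.
Degree = 5, leading coefficient = -12, constant term = 7


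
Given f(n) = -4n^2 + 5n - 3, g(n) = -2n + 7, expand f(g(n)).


Substitute g(n) into f:
f(g(n)) = -4*(-2n + 7)^2 + 5*(-2n + 7) + (-3)
(-2n + 7)^2 = 4n^2 - 28n + 49
Expand and combine: -16n^2 + 102n - 164


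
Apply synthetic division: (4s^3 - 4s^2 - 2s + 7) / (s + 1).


Synthetic division with c = -1. Coefficients: 4, -4, -2, 7
Bring down 4.
  4 * -1 = -4; -4 - 4 = -8
  -8 * -1 = 8; 8 - 2 = 6
  6 * -1 = -6; -6 + 7 = 1
Quotient: 4s^2 - 8s + 6, Remainder: 1


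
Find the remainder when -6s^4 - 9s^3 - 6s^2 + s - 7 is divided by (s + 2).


By the Remainder Theorem, the remainder equals p(-2):
  -6*(-2)^4 = -96
  -9*(-2)^3 = 72
  -6*(-2)^2 = -24
  1*(-2)^1 = -2
  constant: -7
Sum: -96 + 72 - 24 - 2 - 7 = -57


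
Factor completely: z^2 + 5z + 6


Roots satisfy r1 + r2 = -b/a = -5 and r1*r2 = c/a = 6.
So r1 = -3, r2 = -2.
z^2 + 5z + 6 = (z - r1)(z - r2) = (z + 3)(z + 2)


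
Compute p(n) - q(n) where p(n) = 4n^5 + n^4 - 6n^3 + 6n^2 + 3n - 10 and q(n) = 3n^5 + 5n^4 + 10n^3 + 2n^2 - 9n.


Distribute the minus sign:
  (4n^5 + n^4 - 6n^3 + 6n^2 + 3n - 10)
- (3n^5 + 5n^4 + 10n^3 + 2n^2 - 9n)
Negate second polynomial: -3n^5 - 5n^4 - 10n^3 - 2n^2 + 9n
Add: n^5 - 4n^4 - 16n^3 + 4n^2 + 12n - 10


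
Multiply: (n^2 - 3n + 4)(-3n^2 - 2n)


Distribute each term of the first polynomial:
  (n^2)(-3n^2 - 2n) = -3n^4 - 2n^3
  (-3n)(-3n^2 - 2n) = 9n^3 + 6n^2
  (4)(-3n^2 - 2n) = -12n^2 - 8n
Sum: -3n^4 + 7n^3 - 6n^2 - 8n


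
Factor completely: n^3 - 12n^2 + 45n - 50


Try integer roots (divisors of -50). n=5: p(5)=0.
Divide out (n - 5): quotient is n^2 - 7n + 10.
Factor the quadratic: (n - 5)(n - 2)
Result: (n - 5)(n - 5)(n - 2)


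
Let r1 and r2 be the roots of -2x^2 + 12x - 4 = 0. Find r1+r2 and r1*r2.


For ax^2+bx+c=0: sum = -b/a, product = c/a.
a=-2, b=12, c=-4
Sum = -(12)/-2 = 6
Product = (-4)/-2 = 2


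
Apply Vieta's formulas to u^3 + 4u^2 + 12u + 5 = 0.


Monic cubic u^3+bu^2+cu+d=0: sum=-b, pairwise sum=c, product=-d.
b=4, c=12, d=5
r1+r2+r3 = -4
r1r2+r1r3+r2r3 = 12
r1r2r3 = -5


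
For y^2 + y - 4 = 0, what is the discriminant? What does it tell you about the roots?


D = b^2 - 4ac = (1)^2 - 4(1)(-4) = 1 + 16 = 17
Since D > 0: two distinct irrational roots


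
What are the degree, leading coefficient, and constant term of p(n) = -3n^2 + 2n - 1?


Highest power of n is 2, with coefficient -3. Constant term is -1.
Degree = 2, leading coefficient = -3, constant term = -1


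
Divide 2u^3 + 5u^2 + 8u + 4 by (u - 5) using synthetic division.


Synthetic division with c = 5. Coefficients: 2, 5, 8, 4
Bring down 2.
  2 * 5 = 10; 10 + 5 = 15
  15 * 5 = 75; 75 + 8 = 83
  83 * 5 = 415; 415 + 4 = 419
Quotient: 2u^2 + 15u + 83, Remainder: 419


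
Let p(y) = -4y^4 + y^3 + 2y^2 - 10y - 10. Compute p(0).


Using direct substitution:
  -4 * (0)^4 = 0
  1 * (0)^3 = 0
  2 * (0)^2 = 0
  -10 * (0)^1 = 0
  constant: -10
Sum = 0 + 0 + 0 + 0 - 10 = -10


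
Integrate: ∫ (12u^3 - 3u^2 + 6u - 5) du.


Reverse power rule on each term:
  ∫ 12u^3 du = 3u^4
  ∫ -3u^2 du = -u^3
  ∫ 6u du = 3u^2
  ∫ -5 du = -5u
F(u) = 3u^4 - u^3 + 3u^2 - 5u + C


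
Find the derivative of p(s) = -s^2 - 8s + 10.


Apply the power rule term by term:
  d/ds(-s^2) = -2s
  d/ds(-8s) = -8
  d/ds(10) = 0
p'(s) = -2s - 8


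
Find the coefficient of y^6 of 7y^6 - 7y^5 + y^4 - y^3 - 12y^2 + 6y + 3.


Read off the coefficient of y^6: 7


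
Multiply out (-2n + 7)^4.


Expand (-2n + 7)^4 by repeated multiplication:
  (-2n + 7)^2 = 4n^2 - 28n + 49
  (-2n + 7)^3 = -8n^3 + 84n^2 - 294n + 343
= 16n^4 - 224n^3 + 1176n^2 - 2744n + 2401


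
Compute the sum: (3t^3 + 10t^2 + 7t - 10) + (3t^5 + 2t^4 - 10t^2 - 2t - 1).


Align terms by degree and add:
  3t^3 + 10t^2 + 7t - 10
+ 3t^5 + 2t^4 - 10t^2 - 2t - 1
= 3t^5 + 2t^4 + 3t^3 + 5t - 11


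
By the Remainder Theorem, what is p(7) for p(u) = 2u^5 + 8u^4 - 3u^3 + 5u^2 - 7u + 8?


By the Remainder Theorem, the remainder equals p(7):
  2*(7)^5 = 33614
  8*(7)^4 = 19208
  -3*(7)^3 = -1029
  5*(7)^2 = 245
  -7*(7)^1 = -49
  constant: 8
Sum: 33614 + 19208 - 1029 + 245 - 49 + 8 = 51997


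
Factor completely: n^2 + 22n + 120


Roots satisfy r1 + r2 = -b/a = -22 and r1*r2 = c/a = 120.
So r1 = -10, r2 = -12.
n^2 + 22n + 120 = (n - r1)(n - r2) = (n + 10)(n + 12)


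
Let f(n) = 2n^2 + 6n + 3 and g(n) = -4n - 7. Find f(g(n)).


Substitute g(n) into f:
f(g(n)) = 2*(-4n - 7)^2 + 6*(-4n - 7) + 3
(-4n - 7)^2 = 16n^2 + 56n + 49
Expand and combine: 32n^2 + 88n + 59


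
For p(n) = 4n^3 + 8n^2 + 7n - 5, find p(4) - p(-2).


p(4) = 407
p(-2) = -19
p(4) - p(-2) = 407 + 19 = 426


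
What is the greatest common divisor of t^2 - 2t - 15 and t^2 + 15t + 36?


Factor each:
  t^2 - 2t - 15 = (t + 3)(t - 5)
  t^2 + 15t + 36 = (t + 3)(t + 12)
Common monic factor: t + 3


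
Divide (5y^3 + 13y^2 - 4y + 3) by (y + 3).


(5y^3 + 13y^2 - 4y + 3) / (y + 3)
Step 1: 5y^2 * (y + 3) = 5y^3 + 15y^2; subtract.
Step 2: -2y * (y + 3) = -2y^2 - 6y; subtract.
Step 3: 2 * (y + 3) = 2y + 6; subtract.
Quotient: 5y^2 - 2y + 2, Remainder: -3


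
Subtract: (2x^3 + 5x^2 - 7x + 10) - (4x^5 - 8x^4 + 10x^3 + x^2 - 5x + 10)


Distribute the minus sign:
  (2x^3 + 5x^2 - 7x + 10)
- (4x^5 - 8x^4 + 10x^3 + x^2 - 5x + 10)
Negate second polynomial: -4x^5 + 8x^4 - 10x^3 - x^2 + 5x - 10
Add: -4x^5 + 8x^4 - 8x^3 + 4x^2 - 2x


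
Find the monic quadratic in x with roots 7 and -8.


p(x) = (x - 7)(x + 8)
Expand: x^2 + x - 56


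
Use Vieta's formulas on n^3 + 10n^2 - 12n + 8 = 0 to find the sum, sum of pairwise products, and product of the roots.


Monic cubic n^3+bn^2+cn+d=0: sum=-b, pairwise sum=c, product=-d.
b=10, c=-12, d=8
r1+r2+r3 = -10
r1r2+r1r3+r2r3 = -12
r1r2r3 = -8


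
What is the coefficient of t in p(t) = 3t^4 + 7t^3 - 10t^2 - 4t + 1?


Read off the coefficient of t: -4


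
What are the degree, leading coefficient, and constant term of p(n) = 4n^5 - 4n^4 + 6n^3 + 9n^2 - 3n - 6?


Highest power of n is 5, with coefficient 4. Constant term is -6.
Degree = 5, leading coefficient = 4, constant term = -6


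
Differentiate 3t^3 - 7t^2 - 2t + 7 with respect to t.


Apply the power rule term by term:
  d/dt(3t^3) = 9t^2
  d/dt(-7t^2) = -14t
  d/dt(-2t) = -2
  d/dt(7) = 0
p'(t) = 9t^2 - 14t - 2


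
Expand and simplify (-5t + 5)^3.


Expand (-5t + 5)^3 by repeated multiplication:
  (-5t + 5)^2 = 25t^2 - 50t + 25
= -125t^3 + 375t^2 - 375t + 125


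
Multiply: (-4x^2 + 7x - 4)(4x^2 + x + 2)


Distribute each term of the first polynomial:
  (-4x^2)(4x^2 + x + 2) = -16x^4 - 4x^3 - 8x^2
  (7x)(4x^2 + x + 2) = 28x^3 + 7x^2 + 14x
  (-4)(4x^2 + x + 2) = -16x^2 - 4x - 8
Sum: -16x^4 + 24x^3 - 17x^2 + 10x - 8


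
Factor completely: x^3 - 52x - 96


Try integer roots (divisors of -96). x=8: p(8)=0.
Divide out (x - 8): quotient is x^2 + 8x + 12.
Factor the quadratic: (x + 2)(x + 6)
Result: (x - 8)(x + 2)(x + 6)


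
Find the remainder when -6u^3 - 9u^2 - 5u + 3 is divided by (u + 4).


By the Remainder Theorem, the remainder equals p(-4):
  -6*(-4)^3 = 384
  -9*(-4)^2 = -144
  -5*(-4)^1 = 20
  constant: 3
Sum: 384 - 144 + 20 + 3 = 263


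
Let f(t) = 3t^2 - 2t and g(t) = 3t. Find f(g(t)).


Substitute g(t) into f:
f(g(t)) = 3*(3t)^2 + (-2)*(3t)
(3t)^2 = 9t^2
Expand and combine: 27t^2 - 6t


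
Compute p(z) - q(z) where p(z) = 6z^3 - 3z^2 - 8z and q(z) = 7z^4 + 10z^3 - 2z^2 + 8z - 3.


Distribute the minus sign:
  (6z^3 - 3z^2 - 8z)
- (7z^4 + 10z^3 - 2z^2 + 8z - 3)
Negate second polynomial: -7z^4 - 10z^3 + 2z^2 - 8z + 3
Add: -7z^4 - 4z^3 - z^2 - 16z + 3


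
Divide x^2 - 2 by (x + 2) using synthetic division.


Synthetic division with c = -2. Coefficients: 1, 0, -2
Bring down 1.
  1 * -2 = -2; -2 + 0 = -2
  -2 * -2 = 4; 4 - 2 = 2
Quotient: x - 2, Remainder: 2


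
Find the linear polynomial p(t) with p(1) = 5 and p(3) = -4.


p(t) = mt + b. Using p(1)=5, p(3)=-4:
m = (5 + 4)/(1 - 3) = 9/-2 = -9/2
b = 5 - m*(1) = 5 + 9/2 = 19/2
p(t) = -(9/2)t + (19/2)


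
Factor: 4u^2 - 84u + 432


Roots satisfy r1 + r2 = -b/a = 21 and r1*r2 = c/a = 108.
So r1 = 12, r2 = 9.
4u^2 - 84u + 432 = 4(u - r1)(u - r2) = 4(u - 12)(u - 9)


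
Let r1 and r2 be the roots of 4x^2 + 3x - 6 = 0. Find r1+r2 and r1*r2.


For ax^2+bx+c=0: sum = -b/a, product = c/a.
a=4, b=3, c=-6
Sum = -(3)/4 = -3/4
Product = (-6)/4 = -3/2


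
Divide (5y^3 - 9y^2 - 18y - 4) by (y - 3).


(5y^3 - 9y^2 - 18y - 4) / (y - 3)
Step 1: 5y^2 * (y - 3) = 5y^3 - 15y^2; subtract.
Step 2: 6y * (y - 3) = 6y^2 - 18y; subtract.
Step 3: 0 * (y - 3) = 0; subtract.
Quotient: 5y^2 + 6y, Remainder: -4


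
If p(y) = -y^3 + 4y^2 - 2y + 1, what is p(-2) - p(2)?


p(-2) = 29
p(2) = 5
p(-2) - p(2) = 29 - 5 = 24


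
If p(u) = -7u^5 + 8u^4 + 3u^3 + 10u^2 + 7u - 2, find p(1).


Using direct substitution:
  -7 * (1)^5 = -7
  8 * (1)^4 = 8
  3 * (1)^3 = 3
  10 * (1)^2 = 10
  7 * (1)^1 = 7
  constant: -2
Sum = -7 + 8 + 3 + 10 + 7 - 2 = 19


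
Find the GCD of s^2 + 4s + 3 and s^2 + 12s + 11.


Factor each:
  s^2 + 4s + 3 = (s + 1)(s + 3)
  s^2 + 12s + 11 = (s + 1)(s + 11)
Common monic factor: s + 1


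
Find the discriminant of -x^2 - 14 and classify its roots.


D = b^2 - 4ac = (0)^2 - 4(-1)(-14) = 0 - 56 = -56
Since D < 0: two complex conjugate roots (no real roots)


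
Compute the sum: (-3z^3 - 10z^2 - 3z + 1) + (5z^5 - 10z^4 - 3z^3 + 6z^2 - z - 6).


Align terms by degree and add:
  -3z^3 - 10z^2 - 3z + 1
+ 5z^5 - 10z^4 - 3z^3 + 6z^2 - z - 6
= 5z^5 - 10z^4 - 6z^3 - 4z^2 - 4z - 5


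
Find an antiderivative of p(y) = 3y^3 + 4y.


Reverse power rule on each term:
  ∫ 3y^3 dy = (3/4)y^4
  ∫ 4y dy = 2y^2
F(y) = (3/4)y^4 + 2y^2 + C


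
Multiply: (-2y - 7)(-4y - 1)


Distribute each term of the first polynomial:
  (-2y)(-4y - 1) = 8y^2 + 2y
  (-7)(-4y - 1) = 28y + 7
Sum: 8y^2 + 30y + 7


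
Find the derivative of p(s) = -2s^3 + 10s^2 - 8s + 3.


Apply the power rule term by term:
  d/ds(-2s^3) = -6s^2
  d/ds(10s^2) = 20s
  d/ds(-8s) = -8
  d/ds(3) = 0
p'(s) = -6s^2 + 20s - 8


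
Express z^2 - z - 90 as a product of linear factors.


Roots satisfy r1 + r2 = -b/a = 1 and r1*r2 = c/a = -90.
So r1 = -9, r2 = 10.
z^2 - z - 90 = (z - r1)(z - r2) = (z + 9)(z - 10)


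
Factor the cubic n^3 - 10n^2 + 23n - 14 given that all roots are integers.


Try integer roots (divisors of -14). n=2: p(2)=0.
Divide out (n - 2): quotient is n^2 - 8n + 7.
Factor the quadratic: (n - 1)(n - 7)
Result: (n - 2)(n - 1)(n - 7)


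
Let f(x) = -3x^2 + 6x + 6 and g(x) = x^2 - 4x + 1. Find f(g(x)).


Substitute g(x) into f:
f(g(x)) = -3*(x^2 - 4x + 1)^2 + 6*(x^2 - 4x + 1) + 6
(x^2 - 4x + 1)^2 = x^4 - 8x^3 + 18x^2 - 8x + 1
Expand and combine: -3x^4 + 24x^3 - 48x^2 + 9


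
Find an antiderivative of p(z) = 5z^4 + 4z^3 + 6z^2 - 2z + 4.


Reverse power rule on each term:
  ∫ 5z^4 dz = z^5
  ∫ 4z^3 dz = z^4
  ∫ 6z^2 dz = 2z^3
  ∫ -2z dz = -z^2
  ∫ 4 dz = 4z
F(z) = z^5 + z^4 + 2z^3 - z^2 + 4z + C


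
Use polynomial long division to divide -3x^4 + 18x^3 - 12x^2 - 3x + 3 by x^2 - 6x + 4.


(-3x^4 + 18x^3 - 12x^2 - 3x + 3) / (x^2 - 6x + 4)
Step 1: -3x^2 * (x^2 - 6x + 4) = -3x^4 + 18x^3 - 12x^2; subtract.
Step 2: 0 * (x^2 - 6x + 4) = 0; subtract.
Step 3: 0 * (x^2 - 6x + 4) = 0; subtract.
Quotient: -3x^2, Remainder: -3x + 3


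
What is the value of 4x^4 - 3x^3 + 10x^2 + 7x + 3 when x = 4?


Using direct substitution:
  4 * (4)^4 = 1024
  -3 * (4)^3 = -192
  10 * (4)^2 = 160
  7 * (4)^1 = 28
  constant: 3
Sum = 1024 - 192 + 160 + 28 + 3 = 1023


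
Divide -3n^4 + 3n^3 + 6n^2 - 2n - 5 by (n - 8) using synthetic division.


Synthetic division with c = 8. Coefficients: -3, 3, 6, -2, -5
Bring down -3.
  -3 * 8 = -24; -24 + 3 = -21
  -21 * 8 = -168; -168 + 6 = -162
  -162 * 8 = -1296; -1296 - 2 = -1298
  -1298 * 8 = -10384; -10384 - 5 = -10389
Quotient: -3n^3 - 21n^2 - 162n - 1298, Remainder: -10389


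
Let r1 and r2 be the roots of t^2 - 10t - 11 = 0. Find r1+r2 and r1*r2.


For at^2+bt+c=0: sum = -b/a, product = c/a.
a=1, b=-10, c=-11
Sum = -(-10)/1 = 10
Product = (-11)/1 = -11


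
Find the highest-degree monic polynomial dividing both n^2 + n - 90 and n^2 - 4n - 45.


Factor each:
  n^2 + n - 90 = (n - 9)(n + 10)
  n^2 - 4n - 45 = (n - 9)(n + 5)
Common monic factor: n - 9


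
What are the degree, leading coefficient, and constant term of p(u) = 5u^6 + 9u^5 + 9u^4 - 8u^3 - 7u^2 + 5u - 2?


Highest power of u is 6, with coefficient 5. Constant term is -2.
Degree = 6, leading coefficient = 5, constant term = -2


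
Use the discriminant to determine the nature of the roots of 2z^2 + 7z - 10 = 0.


D = b^2 - 4ac = (7)^2 - 4(2)(-10) = 49 + 80 = 129
Since D > 0: two distinct irrational roots


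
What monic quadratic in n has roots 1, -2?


p(n) = (n - 1)(n + 2)
Expand: n^2 + n - 2


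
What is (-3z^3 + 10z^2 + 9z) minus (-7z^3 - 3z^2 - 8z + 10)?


Distribute the minus sign:
  (-3z^3 + 10z^2 + 9z)
- (-7z^3 - 3z^2 - 8z + 10)
Negate second polynomial: 7z^3 + 3z^2 + 8z - 10
Add: 4z^3 + 13z^2 + 17z - 10


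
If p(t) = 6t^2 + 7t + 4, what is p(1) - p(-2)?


p(1) = 17
p(-2) = 14
p(1) - p(-2) = 17 - 14 = 3


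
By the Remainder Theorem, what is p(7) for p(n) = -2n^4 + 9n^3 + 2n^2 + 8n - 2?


By the Remainder Theorem, the remainder equals p(7):
  -2*(7)^4 = -4802
  9*(7)^3 = 3087
  2*(7)^2 = 98
  8*(7)^1 = 56
  constant: -2
Sum: -4802 + 3087 + 98 + 56 - 2 = -1563


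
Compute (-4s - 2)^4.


Expand (-4s - 2)^4 by repeated multiplication:
  (-4s - 2)^2 = 16s^2 + 16s + 4
  (-4s - 2)^3 = -64s^3 - 96s^2 - 48s - 8
= 256s^4 + 512s^3 + 384s^2 + 128s + 16


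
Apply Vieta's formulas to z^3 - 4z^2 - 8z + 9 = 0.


Monic cubic z^3+bz^2+cz+d=0: sum=-b, pairwise sum=c, product=-d.
b=-4, c=-8, d=9
r1+r2+r3 = 4
r1r2+r1r3+r2r3 = -8
r1r2r3 = -9


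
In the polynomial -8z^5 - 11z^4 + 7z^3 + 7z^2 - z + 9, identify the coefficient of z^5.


Read off the coefficient of z^5: -8


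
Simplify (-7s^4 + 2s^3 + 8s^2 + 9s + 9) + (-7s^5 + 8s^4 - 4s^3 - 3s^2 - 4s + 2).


Align terms by degree and add:
  -7s^4 + 2s^3 + 8s^2 + 9s + 9
  -7s^5 + 8s^4 - 4s^3 - 3s^2 - 4s + 2
= -7s^5 + s^4 - 2s^3 + 5s^2 + 5s + 11


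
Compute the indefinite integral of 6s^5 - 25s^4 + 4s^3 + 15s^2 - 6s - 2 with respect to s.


Reverse power rule on each term:
  ∫ 6s^5 ds = s^6
  ∫ -25s^4 ds = -5s^5
  ∫ 4s^3 ds = s^4
  ∫ 15s^2 ds = 5s^3
  ∫ -6s ds = -3s^2
  ∫ -2 ds = -2s
F(s) = s^6 - 5s^5 + s^4 + 5s^3 - 3s^2 - 2s + C


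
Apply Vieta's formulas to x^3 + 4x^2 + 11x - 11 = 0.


Monic cubic x^3+bx^2+cx+d=0: sum=-b, pairwise sum=c, product=-d.
b=4, c=11, d=-11
r1+r2+r3 = -4
r1r2+r1r3+r2r3 = 11
r1r2r3 = 11


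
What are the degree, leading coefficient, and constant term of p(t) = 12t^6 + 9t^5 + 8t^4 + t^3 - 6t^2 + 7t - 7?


Highest power of t is 6, with coefficient 12. Constant term is -7.
Degree = 6, leading coefficient = 12, constant term = -7


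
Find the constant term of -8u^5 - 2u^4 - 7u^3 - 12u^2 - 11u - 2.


Read off the constant term: -2


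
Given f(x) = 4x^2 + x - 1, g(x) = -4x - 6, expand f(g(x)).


Substitute g(x) into f:
f(g(x)) = 4*(-4x - 6)^2 + 1*(-4x - 6) + (-1)
(-4x - 6)^2 = 16x^2 + 48x + 36
Expand and combine: 64x^2 + 188x + 137


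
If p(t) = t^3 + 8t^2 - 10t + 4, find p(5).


Using direct substitution:
  1 * (5)^3 = 125
  8 * (5)^2 = 200
  -10 * (5)^1 = -50
  constant: 4
Sum = 125 + 200 - 50 + 4 = 279


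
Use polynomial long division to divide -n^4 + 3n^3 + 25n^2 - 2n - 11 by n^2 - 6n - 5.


(-n^4 + 3n^3 + 25n^2 - 2n - 11) / (n^2 - 6n - 5)
Step 1: -n^2 * (n^2 - 6n - 5) = -n^4 + 6n^3 + 5n^2; subtract.
Step 2: -3n * (n^2 - 6n - 5) = -3n^3 + 18n^2 + 15n; subtract.
Step 3: 2 * (n^2 - 6n - 5) = 2n^2 - 12n - 10; subtract.
Quotient: -n^2 - 3n + 2, Remainder: -5n - 1


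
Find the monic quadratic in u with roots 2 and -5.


p(u) = (u - 2)(u + 5)
Expand: u^2 + 3u - 10


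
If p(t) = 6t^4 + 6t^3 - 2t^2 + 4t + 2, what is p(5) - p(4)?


p(5) = 4472
p(4) = 1906
p(5) - p(4) = 4472 - 1906 = 2566


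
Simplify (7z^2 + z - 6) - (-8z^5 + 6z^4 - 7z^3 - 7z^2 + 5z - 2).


Distribute the minus sign:
  (7z^2 + z - 6)
- (-8z^5 + 6z^4 - 7z^3 - 7z^2 + 5z - 2)
Negate second polynomial: 8z^5 - 6z^4 + 7z^3 + 7z^2 - 5z + 2
Add: 8z^5 - 6z^4 + 7z^3 + 14z^2 - 4z - 4


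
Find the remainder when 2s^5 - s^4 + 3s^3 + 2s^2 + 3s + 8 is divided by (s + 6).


By the Remainder Theorem, the remainder equals p(-6):
  2*(-6)^5 = -15552
  -1*(-6)^4 = -1296
  3*(-6)^3 = -648
  2*(-6)^2 = 72
  3*(-6)^1 = -18
  constant: 8
Sum: -15552 - 1296 - 648 + 72 - 18 + 8 = -17434


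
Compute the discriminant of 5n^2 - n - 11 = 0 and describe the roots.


D = b^2 - 4ac = (-1)^2 - 4(5)(-11) = 1 + 220 = 221
Since D > 0: two distinct irrational roots
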